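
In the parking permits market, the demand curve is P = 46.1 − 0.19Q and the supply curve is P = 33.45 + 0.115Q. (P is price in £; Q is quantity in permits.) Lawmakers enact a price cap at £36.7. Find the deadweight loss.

Competitive equilibrium: 46.1 − 0.19Q = 33.45 + 0.115Q → Q* = 41.4754, P* = 38.2197.
At the ceiling P = 36.7, quantity supplied = (36.7 − 33.45)/0.115 = 28.2609.
Willingness to pay at Q' = 28.2609: 46.1 − 0.19·28.2609 = 40.7304.
ΔQ = 41.4754 − 28.2609 = 13.2145; wedge = 40.7304 − 36.7 = 4.0304.
DWL = ½ × 13.2145 × 4.0304 = £26.63.

£26.63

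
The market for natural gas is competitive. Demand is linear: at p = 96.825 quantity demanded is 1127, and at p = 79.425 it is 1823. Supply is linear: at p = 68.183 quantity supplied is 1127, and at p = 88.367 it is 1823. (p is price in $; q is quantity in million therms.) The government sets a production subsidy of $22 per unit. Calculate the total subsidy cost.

$45425.93 million

Demand slope = (79.425 − 96.825)/(1823 − 1127) = −0.025, so p = 125 − 0.025q.
Supply slope = (88.367 − 68.183)/(1823 − 1127) = 0.029, so p = 35.5 + 0.029q.
Competitive equilibrium: 125 − 0.025q = 35.5 + 0.029q → q* = 1657.4074, p* = 83.5648.
The subsidy lowers effective supply by 22: p = 13.5 + 0.029q.
New quantity: 125 − 0.025q = 13.5 + 0.029q → q' = 2064.8148.
Total subsidy cost = 22 × 2064.8148 = $45425.93 million.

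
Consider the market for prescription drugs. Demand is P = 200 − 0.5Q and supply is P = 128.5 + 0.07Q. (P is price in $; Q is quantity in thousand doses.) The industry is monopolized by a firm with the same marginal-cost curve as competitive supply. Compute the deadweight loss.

Competitive equilibrium: 200 − 0.5Q = 128.5 + 0.07Q → Q* = 125.4386, P* = 137.2807.
Marginal revenue: MR = 200 − Q. Set MR = MC: 200 − Q = 128.5 + 0.07Q → Q_m = 66.8224.
Price P_m = 200 − 0.5·66.8224 = 166.5888; MC(Q_m) = 128.5 + 0.07·66.8224 = 133.1776.
Competitive Q* = 125.4386, so ΔQ = 58.6162; wedge = 166.5888 − 133.1776 = 33.4112.
Deadweight loss = ½ × 58.6162 × 33.4112 = $979.22 thousand.

$979.22 thousand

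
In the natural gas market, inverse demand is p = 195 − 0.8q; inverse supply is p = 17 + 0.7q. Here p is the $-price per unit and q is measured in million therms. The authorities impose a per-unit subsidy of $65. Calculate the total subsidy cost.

Competitive equilibrium: 195 − 0.8q = 17 + 0.7q → q* = 118.6667, p* = 100.0667.
The subsidy lowers effective supply by 65: p = 0.7q − 48.
New quantity: 195 − 0.8q = 0.7q − 48 → q' = 162.
Total subsidy cost = 65 × 162 = $10530 million.

$10530 million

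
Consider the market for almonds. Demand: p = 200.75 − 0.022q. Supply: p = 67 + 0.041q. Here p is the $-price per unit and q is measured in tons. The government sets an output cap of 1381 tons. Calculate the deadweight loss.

Competitive equilibrium: 200.75 − 0.022q = 67 + 0.041q → q* = 2123.0159, p* = 154.0437.
At q = 1381: demand price = 200.75 − 0.022·1381 = 170.368; supply price = 67 + 0.041·1381 = 123.621.
Δq = 2123.0159 − 1381 = 742.0159; wedge = 170.368 − 123.621 = 46.747.
The triangle = ½ × 742.0159 × 46.747 = $17343.51.

$17343.51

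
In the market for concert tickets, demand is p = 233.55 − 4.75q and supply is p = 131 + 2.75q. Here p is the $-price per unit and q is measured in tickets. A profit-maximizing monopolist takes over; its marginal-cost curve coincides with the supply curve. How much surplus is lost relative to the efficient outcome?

$105.41

Competitive equilibrium: 233.55 − 4.75q = 131 + 2.75q → q* = 13.6733, p* = 168.6017.
Marginal revenue: MR = 233.55 − 9.5q. Set MR = MC: 233.55 − 9.5q = 131 + 2.75q → q_m = 8.3714.
Price p_m = 233.55 − 4.75·8.3714 = 193.7859; MC(q_m) = 131 + 2.75·8.3714 = 154.0214.
Competitive q* = 13.6733, so Δq = 5.3019; wedge = 193.7859 − 154.0214 = 39.7645.
The triangle = ½ × 5.3019 × 39.7645 = $105.41.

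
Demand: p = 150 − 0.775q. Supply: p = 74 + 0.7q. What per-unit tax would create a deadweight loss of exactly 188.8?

Competitive equilibrium: 150 − 0.775q = 74 + 0.7q → q* = 51.5254, p* = 110.0678.
A tax t gives Δq = t/1.475 and wedge t, so DWL = t²/2.95.
t²/2.95 = 188.8 → t² = 556.96 → t = 23.6.

23.6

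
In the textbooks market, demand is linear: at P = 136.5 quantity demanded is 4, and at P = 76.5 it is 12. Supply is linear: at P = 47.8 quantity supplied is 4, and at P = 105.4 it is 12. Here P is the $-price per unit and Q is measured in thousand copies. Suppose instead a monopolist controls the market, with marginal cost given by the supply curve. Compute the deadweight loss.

$84.46 thousand

Demand slope = (76.5 − 136.5)/(12 − 4) = −7.5, so P = 166.5 − 7.5Q.
Supply slope = (105.4 − 47.8)/(12 − 4) = 7.2, so P = 19 + 7.2Q.
Competitive equilibrium: 166.5 − 7.5Q = 19 + 7.2Q → Q* = 10.034, P* = 91.2449.
Marginal revenue: MR = 166.5 − 15Q. Set MR = MC: 166.5 − 15Q = 19 + 7.2Q → Q_m = 6.6441.
Price P_m = 166.5 − 7.5·6.6441 = 116.6693; MC(Q_m) = 19 + 7.2·6.6441 = 66.8375.
Competitive Q* = 10.034, so ΔQ = 3.3899; wedge = 116.6693 − 66.8375 = 49.8318.
The triangle = ½ × 3.3899 × 49.8318 = $84.46 thousand.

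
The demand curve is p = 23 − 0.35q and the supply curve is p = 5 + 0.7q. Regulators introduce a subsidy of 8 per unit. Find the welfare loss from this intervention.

30.48

Competitive equilibrium: 23 − 0.35q = 5 + 0.7q → q* = 17.1429, p* = 17.
The subsidy lowers effective supply by 8: p = 0.7q − 3.
New quantity: 23 − 0.35q = 0.7q − 3 → q' = 24.7619.
Overproduction Δq = 24.7619 − 17.1429 = 7.619; wedge = subsidy = 8.
The triangle = ½ × 7.619 × 8 = 30.48.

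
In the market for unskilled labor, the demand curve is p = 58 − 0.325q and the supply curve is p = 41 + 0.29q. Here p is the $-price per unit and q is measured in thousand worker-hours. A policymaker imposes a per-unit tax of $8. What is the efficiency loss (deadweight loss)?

Competitive equilibrium: 58 − 0.325q = 41 + 0.29q → q* = 27.6423, p* = 49.0163.
With the tax, the buyer price exceeds the seller price by 8: (58 − 0.325q) − (41 + 0.29q) = 8 → q' = 14.6341.
Δq = 27.6423 − 14.6341 = 13.0082; the wedge equals the tax, 8.
Deadweight loss = ½ × 13.0082 × 8 = $52.03 thousand.

$52.03 thousand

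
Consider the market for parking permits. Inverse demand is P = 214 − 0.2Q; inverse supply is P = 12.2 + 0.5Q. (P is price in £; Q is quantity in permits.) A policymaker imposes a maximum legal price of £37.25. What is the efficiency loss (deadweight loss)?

Competitive equilibrium: 214 − 0.2Q = 12.2 + 0.5Q → Q* = 288.2857, P* = 156.3429.
At the ceiling P = 37.25, quantity supplied = (37.25 − 12.2)/0.5 = 50.1.
Willingness to pay at Q' = 50.1: 214 − 0.2·50.1 = 203.98.
ΔQ = 288.2857 − 50.1 = 238.1857; wedge = 203.98 − 37.25 = 166.73.
Deadweight loss = ½ × 238.1857 × 166.73 = £19856.35.

£19856.35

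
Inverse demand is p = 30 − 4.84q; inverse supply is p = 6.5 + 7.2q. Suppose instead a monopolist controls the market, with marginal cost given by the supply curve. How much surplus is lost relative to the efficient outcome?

Competitive equilibrium: 30 − 4.84q = 6.5 + 7.2q → q* = 1.9518, p* = 20.5532.
Marginal revenue: MR = 30 − 9.68q. Set MR = MC: 30 − 9.68q = 6.5 + 7.2q → q_m = 1.3922.
Price p_m = 30 − 4.84·1.3922 = 23.2618; MC(q_m) = 6.5 + 7.2·1.3922 = 16.5238.
Competitive q* = 1.9518, so Δq = 0.5596; wedge = 23.2618 − 16.5238 = 6.738.
DWL = ½ × 0.5596 × 6.738 = 1.89.

1.89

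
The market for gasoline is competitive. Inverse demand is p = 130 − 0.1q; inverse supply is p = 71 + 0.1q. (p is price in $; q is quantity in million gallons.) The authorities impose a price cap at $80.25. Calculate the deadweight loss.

$4100.625 million

Competitive equilibrium: 130 − 0.1q = 71 + 0.1q → q* = 295, p* = 100.5.
At the ceiling p = 80.25, quantity supplied = (80.25 − 71)/0.1 = 92.5.
Willingness to pay at q' = 92.5: 130 − 0.1·92.5 = 120.75.
Δq = 295 − 92.5 = 202.5; wedge = 120.75 − 80.25 = 40.5.
DWL = ½ × 202.5 × 40.5 = $4100.625 million.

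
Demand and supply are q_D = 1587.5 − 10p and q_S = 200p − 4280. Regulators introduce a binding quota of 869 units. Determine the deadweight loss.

In inverse form: demand p = 158.75 − 0.1q, supply p = 21.4 + 0.005q.
Competitive equilibrium: 158.75 − 0.1q = 21.4 + 0.005q → q* = 1308.0952, p* = 27.9405.
At q = 869: demand price = 158.75 − 0.1·869 = 71.85; supply price = 21.4 + 0.005·869 = 25.745.
Δq = 1308.0952 − 869 = 439.0952; wedge = 71.85 − 25.745 = 46.105.
DWL = ½ × 439.0952 × 46.105 = 10122.24.

10122.24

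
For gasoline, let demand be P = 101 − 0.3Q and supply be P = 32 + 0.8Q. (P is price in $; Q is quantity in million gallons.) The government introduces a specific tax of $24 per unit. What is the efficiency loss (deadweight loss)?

$261.82 million

Competitive equilibrium: 101 − 0.3Q = 32 + 0.8Q → Q* = 62.7273, P* = 82.1818.
With the tax, the buyer price exceeds the seller price by 24: (101 − 0.3Q) − (32 + 0.8Q) = 24 → Q' = 40.9091.
ΔQ = 62.7273 − 40.9091 = 21.8182; the wedge equals the tax, 24.
The triangle = ½ × 21.8182 × 24 = $261.82 million.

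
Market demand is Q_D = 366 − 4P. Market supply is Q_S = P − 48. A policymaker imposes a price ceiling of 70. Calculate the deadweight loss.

In inverse form: demand P = 91.5 − 0.25Q, supply P = 48 + Q.
Competitive equilibrium: 91.5 − 0.25Q = 48 + Q → Q* = 34.8, P* = 82.8.
At the ceiling P = 70, quantity supplied = (70 − 48)/1 = 22.
Willingness to pay at Q' = 22: 91.5 − 0.25·22 = 86.
ΔQ = 34.8 − 22 = 12.8; wedge = 86 − 70 = 16.
The triangle = ½ × 12.8 × 16 = 102.40.

102.40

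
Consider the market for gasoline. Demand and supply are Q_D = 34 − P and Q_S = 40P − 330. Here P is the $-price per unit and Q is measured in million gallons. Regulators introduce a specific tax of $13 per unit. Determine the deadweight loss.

In inverse form: demand P = 34 − Q, supply P = 8.25 + 0.025Q.
Competitive equilibrium: 34 − Q = 8.25 + 0.025Q → Q* = 25.122, P* = 8.878.
With the tax, the buyer price exceeds the seller price by 13: (34 − Q) − (8.25 + 0.025Q) = 13 → Q' = 12.439.
ΔQ = 25.122 − 12.439 = 12.683; the wedge equals the tax, 13.
The triangle = ½ × 12.683 × 13 = $82.44 million.

$82.44 million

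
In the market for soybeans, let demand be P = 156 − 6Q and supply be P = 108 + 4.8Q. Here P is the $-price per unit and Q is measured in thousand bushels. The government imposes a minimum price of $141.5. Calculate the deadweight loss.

$22.20 thousand

Competitive equilibrium: 156 − 6Q = 108 + 4.8Q → Q* = 4.4444, P* = 129.3333.
At the floor P = 141.5, quantity demanded = (156 − 141.5)/6 = 2.4167.
Sellers' marginal cost at Q' = 2.4167: 108 + 4.8·2.4167 = 119.6002.
ΔQ = 4.4444 − 2.4167 = 2.0277; wedge = 141.5 − 119.6002 = 21.8998.
Welfare loss = ½ × 2.0277 × 21.8998 = $22.20 thousand.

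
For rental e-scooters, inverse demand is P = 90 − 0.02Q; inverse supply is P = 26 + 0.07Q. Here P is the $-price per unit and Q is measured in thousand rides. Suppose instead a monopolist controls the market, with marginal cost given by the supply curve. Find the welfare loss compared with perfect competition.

Competitive equilibrium: 90 − 0.02Q = 26 + 0.07Q → Q* = 711.1111, P* = 75.7778.
Marginal revenue: MR = 90 − 0.04Q. Set MR = MC: 90 − 0.04Q = 26 + 0.07Q → Q_m = 581.8182.
Price P_m = 90 − 0.02·581.8182 = 78.3636; MC(Q_m) = 26 + 0.07·581.8182 = 66.7273.
Competitive Q* = 711.1111, so ΔQ = 129.2929; wedge = 78.3636 − 66.7273 = 11.6363.
DWL = ½ × 129.2929 × 11.6363 = $752.25 thousand.

$752.25 thousand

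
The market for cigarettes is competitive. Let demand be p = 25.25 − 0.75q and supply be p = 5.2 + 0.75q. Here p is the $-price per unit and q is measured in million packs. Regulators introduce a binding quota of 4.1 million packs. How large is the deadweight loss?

Competitive equilibrium: 25.25 − 0.75q = 5.2 + 0.75q → q* = 13.3667, p* = 15.225.
At q = 4.1: demand price = 25.25 − 0.75·4.1 = 22.175; supply price = 5.2 + 0.75·4.1 = 8.275.
Δq = 13.3667 − 4.1 = 9.2667; wedge = 22.175 − 8.275 = 13.9.
The triangle = ½ × 9.2667 × 13.9 = $64.40 million.

$64.40 million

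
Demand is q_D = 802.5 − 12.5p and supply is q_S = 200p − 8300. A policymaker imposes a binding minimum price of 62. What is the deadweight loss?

In inverse form: demand p = 64.2 − 0.08q, supply p = 41.5 + 0.005q.
Competitive equilibrium: 64.2 − 0.08q = 41.5 + 0.005q → q* = 267.0588, p* = 42.8353.
At the floor p = 62, quantity demanded = (64.2 − 62)/0.08 = 27.5.
Sellers' marginal cost at q' = 27.5: 41.5 + 0.005·27.5 = 41.6375.
Δq = 267.0588 − 27.5 = 239.5588; wedge = 62 − 41.6375 = 20.3625.
The triangle = ½ × 239.5588 × 20.3625 = 2439.01.

2439.01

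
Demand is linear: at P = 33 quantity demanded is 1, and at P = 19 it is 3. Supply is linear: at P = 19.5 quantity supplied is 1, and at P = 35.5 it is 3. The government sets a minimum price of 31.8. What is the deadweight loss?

Demand slope = (19 − 33)/(3 − 1) = −7, so P = 40 − 7Q.
Supply slope = (35.5 − 19.5)/(3 − 1) = 8, so P = 11.5 + 8Q.
Competitive equilibrium: 40 − 7Q = 11.5 + 8Q → Q* = 1.9, P* = 26.7.
At the floor P = 31.8, quantity demanded = (40 − 31.8)/7 = 1.1714.
Sellers' marginal cost at Q' = 1.1714: 11.5 + 8·1.1714 = 20.8712.
ΔQ = 1.9 − 1.1714 = 0.7286; wedge = 31.8 − 20.8712 = 10.9288.
Deadweight loss = ½ × 0.7286 × 10.9288 = 3.98.

3.98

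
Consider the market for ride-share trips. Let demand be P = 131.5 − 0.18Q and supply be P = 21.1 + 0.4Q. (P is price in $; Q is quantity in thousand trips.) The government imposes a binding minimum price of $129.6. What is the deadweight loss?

Competitive equilibrium: 131.5 − 0.18Q = 21.1 + 0.4Q → Q* = 190.3448, P* = 97.2379.
At the floor P = 129.6, quantity demanded = (131.5 − 129.6)/0.18 = 10.5556.
Sellers' marginal cost at Q' = 10.5556: 21.1 + 0.4·10.5556 = 25.3222.
ΔQ = 190.3448 − 10.5556 = 179.7892; wedge = 129.6 − 25.3222 = 104.2778.
Welfare loss = ½ × 179.7892 × 104.2778 = $9374.01 thousand.

$9374.01 thousand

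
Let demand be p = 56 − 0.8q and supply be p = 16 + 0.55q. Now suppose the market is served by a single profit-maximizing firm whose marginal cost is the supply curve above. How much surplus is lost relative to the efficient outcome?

82.05

Competitive equilibrium: 56 − 0.8q = 16 + 0.55q → q* = 29.6296, p* = 32.2963.
Marginal revenue: MR = 56 − 1.6q. Set MR = MC: 56 − 1.6q = 16 + 0.55q → q_m = 18.6047.
Price p_m = 56 − 0.8·18.6047 = 41.1162; MC(q_m) = 16 + 0.55·18.6047 = 26.2326.
Competitive q* = 29.6296, so Δq = 11.0249; wedge = 41.1162 − 26.2326 = 14.8836.
Deadweight loss = ½ × 11.0249 × 14.8836 = 82.05.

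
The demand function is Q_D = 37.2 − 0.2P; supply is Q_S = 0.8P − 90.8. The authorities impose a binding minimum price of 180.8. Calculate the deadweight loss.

In inverse form: demand P = 186 − 5Q, supply P = 113.5 + 1.25Q.
Competitive equilibrium: 186 − 5Q = 113.5 + 1.25Q → Q* = 11.6, P* = 128.
At the floor P = 180.8, quantity demanded = (186 − 180.8)/5 = 1.04.
Sellers' marginal cost at Q' = 1.04: 113.5 + 1.25·1.04 = 114.8.
ΔQ = 11.6 − 1.04 = 10.56; wedge = 180.8 − 114.8 = 66.
Welfare loss = ½ × 10.56 × 66 = 348.48.

348.48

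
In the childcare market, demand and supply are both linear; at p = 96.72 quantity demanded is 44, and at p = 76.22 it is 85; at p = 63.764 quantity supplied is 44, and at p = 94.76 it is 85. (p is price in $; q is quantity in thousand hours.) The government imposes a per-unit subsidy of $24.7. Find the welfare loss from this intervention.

$242.87 thousand

Demand slope = (76.22 − 96.72)/(85 − 44) = −0.5, so p = 118.72 − 0.5q.
Supply slope = (94.76 − 63.764)/(85 − 44) = 0.756, so p = 30.5 + 0.756q.
Competitive equilibrium: 118.72 − 0.5q = 30.5 + 0.756q → q* = 70.2389, p* = 83.6006.
The subsidy lowers effective supply by 24.7: p = 5.8 + 0.756q.
New quantity: 118.72 − 0.5q = 5.8 + 0.756q → q' = 89.9045.
Overproduction Δq = 89.9045 − 70.2389 = 19.6656; wedge = subsidy = 24.7.
Deadweight loss = ½ × 19.6656 × 24.7 = $242.87 thousand.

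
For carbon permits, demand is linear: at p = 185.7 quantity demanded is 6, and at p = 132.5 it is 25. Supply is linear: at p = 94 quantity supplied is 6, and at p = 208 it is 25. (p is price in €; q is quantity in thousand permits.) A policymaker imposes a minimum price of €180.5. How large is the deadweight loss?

Demand slope = (132.5 − 185.7)/(25 − 6) = −2.8, so p = 202.5 − 2.8q.
Supply slope = (208 − 94)/(25 − 6) = 6, so p = 58 + 6q.
Competitive equilibrium: 202.5 − 2.8q = 58 + 6q → q* = 16.42045, p* = 156.52273.
At the floor p = 180.5, quantity demanded = (202.5 − 180.5)/2.8 = 7.85714.
Sellers' marginal cost at q' = 7.85714: 58 + 6·7.85714 = 105.14284.
Δq = 16.42045 − 7.85714 = 8.56331; wedge = 180.5 − 105.14284 = 75.35716.
The triangle = ½ × 8.56331 × 75.35716 = €322.65 thousand.

€322.65 thousand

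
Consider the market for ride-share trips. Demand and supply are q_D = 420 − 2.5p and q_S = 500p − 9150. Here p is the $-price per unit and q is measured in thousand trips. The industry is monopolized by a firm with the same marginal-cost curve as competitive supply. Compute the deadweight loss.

In inverse form: demand p = 168 − 0.4q, supply p = 18.3 + 0.002q.
Competitive equilibrium: 168 − 0.4q = 18.3 + 0.002q → q* = 372.3881, p* = 19.0448.
Marginal revenue: MR = 168 − 0.8q. Set MR = MC: 168 − 0.8q = 18.3 + 0.002q → q_m = 186.6584.
Price p_m = 168 − 0.4·186.6584 = 93.3366; MC(q_m) = 18.3 + 0.002·186.6584 = 18.6733.
Competitive q* = 372.3881, so Δq = 185.7297; wedge = 93.3366 − 18.6733 = 74.6633.
Deadweight loss = ½ × 185.7297 × 74.6633 = $6933.60 thousand.

$6933.60 thousand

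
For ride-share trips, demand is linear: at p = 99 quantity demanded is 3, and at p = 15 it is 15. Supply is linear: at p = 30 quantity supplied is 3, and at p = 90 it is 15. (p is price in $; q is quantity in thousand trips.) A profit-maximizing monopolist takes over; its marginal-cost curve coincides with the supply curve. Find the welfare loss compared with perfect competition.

Demand slope = (15 − 99)/(15 − 3) = −7, so p = 120 − 7q.
Supply slope = (90 − 30)/(15 − 3) = 5, so p = 15 + 5q.
Competitive equilibrium: 120 − 7q = 15 + 5q → q* = 8.75, p* = 58.75.
Marginal revenue: MR = 120 − 14q. Set MR = MC: 120 − 14q = 15 + 5q → q_m = 5.5263.
Price p_m = 120 − 7·5.5263 = 81.3159; MC(q_m) = 15 + 5·5.5263 = 42.6315.
Competitive q* = 8.75, so Δq = 3.2237; wedge = 81.3159 − 42.6315 = 38.6844.
Deadweight loss = ½ × 3.2237 × 38.6844 = $62.35 thousand.

$62.35 thousand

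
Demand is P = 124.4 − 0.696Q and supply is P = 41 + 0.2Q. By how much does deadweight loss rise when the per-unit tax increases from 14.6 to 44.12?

967.31

Competitive equilibrium: 124.4 − 0.696Q = 41 + 0.2Q → Q* = 93.0804, P* = 59.6161.
For a per-unit tax t: ΔQ = t/0.896, so DWL = ½·t·(t/0.896) = t²/1.792.
At t = 14.6: DWL = 118.951. At t = 44.12: DWL = 1086.258.
Increase = 1086.258 − 118.951 = 967.31.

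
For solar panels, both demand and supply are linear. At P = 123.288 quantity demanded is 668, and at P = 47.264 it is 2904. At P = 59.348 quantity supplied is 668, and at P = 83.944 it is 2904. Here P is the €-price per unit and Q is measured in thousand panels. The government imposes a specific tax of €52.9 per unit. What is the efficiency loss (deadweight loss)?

Demand slope = (47.264 − 123.288)/(2904 − 668) = −0.034, so P = 146 − 0.034Q.
Supply slope = (83.944 − 59.348)/(2904 − 668) = 0.011, so P = 52 + 0.011Q.
Competitive equilibrium: 146 − 0.034Q = 52 + 0.011Q → Q* = 2088.88889, P* = 74.97778.
With the tax, the buyer price exceeds the seller price by 52.9: (146 − 0.034Q) − (52 + 0.011Q) = 52.9 → Q' = 913.33333.
ΔQ = 2088.88889 − 913.33333 = 1175.55556; the wedge equals the tax, 52.9.
DWL = ½ × 1175.55556 × 52.9 = €31093.44 thousand.

€31093.44 thousand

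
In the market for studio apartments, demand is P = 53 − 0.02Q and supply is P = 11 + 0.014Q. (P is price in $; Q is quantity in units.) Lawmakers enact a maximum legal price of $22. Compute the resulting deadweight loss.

Competitive equilibrium: 53 − 0.02Q = 11 + 0.014Q → Q* = 1235.2941, P* = 28.2941.
At the ceiling P = 22, quantity supplied = (22 − 11)/0.014 = 785.7143.
Willingness to pay at Q' = 785.7143: 53 − 0.02·785.7143 = 37.2857.
ΔQ = 1235.2941 − 785.7143 = 449.5798; wedge = 37.2857 − 22 = 15.2857.
Deadweight loss = ½ × 449.5798 × 15.2857 = $3436.07.

$3436.07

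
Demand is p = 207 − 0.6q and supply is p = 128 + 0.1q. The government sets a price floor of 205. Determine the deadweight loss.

Competitive equilibrium: 207 − 0.6q = 128 + 0.1q → q* = 112.8571, p* = 139.2857.
At the floor p = 205, quantity demanded = (207 − 205)/0.6 = 3.3333.
Sellers' marginal cost at q' = 3.3333: 128 + 0.1·3.3333 = 128.3333.
Δq = 112.8571 − 3.3333 = 109.5238; wedge = 205 − 128.3333 = 76.6667.
The triangle = ½ × 109.5238 × 76.6667 = 4198.41.

4198.41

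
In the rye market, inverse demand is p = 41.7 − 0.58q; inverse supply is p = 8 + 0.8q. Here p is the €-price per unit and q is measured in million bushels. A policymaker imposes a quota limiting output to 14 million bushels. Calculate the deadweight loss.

€74.92 million

Competitive equilibrium: 41.7 − 0.58q = 8 + 0.8q → q* = 24.4203, p* = 27.5362.
At q = 14: demand price = 41.7 − 0.58·14 = 33.58; supply price = 8 + 0.8·14 = 19.2.
Δq = 24.4203 − 14 = 10.4203; wedge = 33.58 − 19.2 = 14.38.
Welfare loss = ½ × 10.4203 × 14.38 = €74.92 million.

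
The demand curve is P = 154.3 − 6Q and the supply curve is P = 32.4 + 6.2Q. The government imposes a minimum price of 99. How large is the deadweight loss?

Competitive equilibrium: 154.3 − 6Q = 32.4 + 6.2Q → Q* = 9.9918, P* = 94.34918.
At the floor P = 99, quantity demanded = (154.3 − 99)/6 = 9.21667.
Sellers' marginal cost at Q' = 9.21667: 32.4 + 6.2·9.21667 = 89.54335.
ΔQ = 9.9918 − 9.21667 = 0.77513; wedge = 99 − 89.54335 = 9.45665.
DWL = ½ × 0.77513 × 9.45665 = 3.67.

3.67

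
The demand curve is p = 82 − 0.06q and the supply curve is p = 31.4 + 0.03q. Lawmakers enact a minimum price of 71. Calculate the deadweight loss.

Competitive equilibrium: 82 − 0.06q = 31.4 + 0.03q → q* = 562.2222, p* = 48.2667.
At the floor p = 71, quantity demanded = (82 − 71)/0.06 = 183.3333.
Sellers' marginal cost at q' = 183.3333: 31.4 + 0.03·183.3333 = 36.9.
Δq = 562.2222 − 183.3333 = 378.8889; wedge = 71 − 36.9 = 34.1.
DWL = ½ × 378.8889 × 34.1 = 6460.06.

6460.06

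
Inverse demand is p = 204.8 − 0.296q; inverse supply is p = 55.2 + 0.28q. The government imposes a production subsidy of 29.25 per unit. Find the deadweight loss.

Competitive equilibrium: 204.8 − 0.296q = 55.2 + 0.28q → q* = 259.7222, p* = 127.9222.
The subsidy lowers effective supply by 29.25: p = 25.95 + 0.28q.
New quantity: 204.8 − 0.296q = 25.95 + 0.28q → q' = 310.5035.
Overproduction Δq = 310.5035 − 259.7222 = 50.7813; wedge = subsidy = 29.25.
Welfare loss = ½ × 50.7813 × 29.25 = 742.68.

742.68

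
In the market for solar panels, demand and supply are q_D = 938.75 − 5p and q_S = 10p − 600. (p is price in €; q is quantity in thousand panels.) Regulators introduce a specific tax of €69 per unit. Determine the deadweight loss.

€7935 thousand

In inverse form: demand p = 187.75 − 0.2q, supply p = 60 + 0.1q.
Competitive equilibrium: 187.75 − 0.2q = 60 + 0.1q → q* = 425.8333, p* = 102.5833.
With the tax, the buyer price exceeds the seller price by 69: (187.75 − 0.2q) − (60 + 0.1q) = 69 → q' = 195.8333.
Δq = 425.8333 − 195.8333 = 230; the wedge equals the tax, 69.
Welfare loss = ½ × 230 × 69 = €7935 thousand.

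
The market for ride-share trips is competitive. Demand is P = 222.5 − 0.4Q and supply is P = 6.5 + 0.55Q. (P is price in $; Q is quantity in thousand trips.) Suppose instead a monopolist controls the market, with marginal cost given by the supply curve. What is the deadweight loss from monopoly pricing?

Competitive equilibrium: 222.5 − 0.4Q = 6.5 + 0.55Q → Q* = 227.3684, P* = 131.5526.
Marginal revenue: MR = 222.5 − 0.8Q. Set MR = MC: 222.5 − 0.8Q = 6.5 + 0.55Q → Q_m = 160.
Price P_m = 222.5 − 0.4·160 = 158.5; MC(Q_m) = 6.5 + 0.55·160 = 94.5.
Competitive Q* = 227.3684, so ΔQ = 67.3684; wedge = 158.5 − 94.5 = 64.
Welfare loss = ½ × 67.3684 × 64 = $2155.79 thousand.

$2155.79 thousand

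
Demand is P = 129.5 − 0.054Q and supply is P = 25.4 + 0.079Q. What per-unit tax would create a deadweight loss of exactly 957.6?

15.96

Competitive equilibrium: 129.5 − 0.054Q = 25.4 + 0.079Q → Q* = 782.7068, P* = 87.2338.
A tax t gives ΔQ = t/0.133 and wedge t, so DWL = t²/0.266.
t²/0.266 = 957.6 → t² = 254.7216 → t = 15.96.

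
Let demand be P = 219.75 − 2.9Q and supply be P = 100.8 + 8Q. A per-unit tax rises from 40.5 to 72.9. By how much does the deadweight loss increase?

168.54

Competitive equilibrium: 219.75 − 2.9Q = 100.8 + 8Q → Q* = 10.9128, P* = 188.1028.
For a per-unit tax t: ΔQ = t/10.9, so DWL = ½·t·(t/10.9) = t²/21.8.
At t = 40.5: DWL = 75.241. At t = 72.9: DWL = 243.78.
Increase = 243.78 − 75.241 = 168.54.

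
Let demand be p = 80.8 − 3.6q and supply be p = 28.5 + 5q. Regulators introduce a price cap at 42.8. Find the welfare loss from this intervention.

Competitive equilibrium: 80.8 − 3.6q = 28.5 + 5q → q* = 6.0814, p* = 58.907.
At the ceiling p = 42.8, quantity supplied = (42.8 − 28.5)/5 = 2.86.
Willingness to pay at q' = 2.86: 80.8 − 3.6·2.86 = 70.504.
Δq = 6.0814 − 2.86 = 3.2214; wedge = 70.504 − 42.8 = 27.704.
DWL = ½ × 3.2214 × 27.704 = 44.62.

44.62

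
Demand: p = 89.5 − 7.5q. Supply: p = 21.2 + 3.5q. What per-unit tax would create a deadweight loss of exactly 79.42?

41.8

Competitive equilibrium: 89.5 − 7.5q = 21.2 + 3.5q → q* = 6.2091, p* = 42.9318.
A tax t gives Δq = t/11 and wedge t, so DWL = t²/22.
t²/22 = 79.42 → t² = 1747.24 → t = 41.8.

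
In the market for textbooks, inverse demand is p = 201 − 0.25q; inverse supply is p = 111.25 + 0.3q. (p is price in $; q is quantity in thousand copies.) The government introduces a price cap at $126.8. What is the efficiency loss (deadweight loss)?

$3409.58 thousand

Competitive equilibrium: 201 − 0.25q = 111.25 + 0.3q → q* = 163.18182, p* = 160.20455.
At the ceiling p = 126.8, quantity supplied = (126.8 − 111.25)/0.3 = 51.83333.
Willingness to pay at q' = 51.83333: 201 − 0.25·51.83333 = 188.04167.
Δq = 163.18182 − 51.83333 = 111.34849; wedge = 188.04167 − 126.8 = 61.24167.
DWL = ½ × 111.34849 × 61.24167 = $3409.58 thousand.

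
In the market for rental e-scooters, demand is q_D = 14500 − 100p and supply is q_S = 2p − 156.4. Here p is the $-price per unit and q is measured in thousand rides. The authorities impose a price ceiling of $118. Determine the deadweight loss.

$673.19 thousand

In inverse form: demand p = 145 − 0.01q, supply p = 78.2 + 0.5q.
Competitive equilibrium: 145 − 0.01q = 78.2 + 0.5q → q* = 130.9804, p* = 143.6902.
At the ceiling p = 118, quantity supplied = (118 − 78.2)/0.5 = 79.6.
Willingness to pay at q' = 79.6: 145 − 0.01·79.6 = 144.204.
Δq = 130.9804 − 79.6 = 51.3804; wedge = 144.204 − 118 = 26.204.
Deadweight loss = ½ × 51.3804 × 26.204 = $673.19 thousand.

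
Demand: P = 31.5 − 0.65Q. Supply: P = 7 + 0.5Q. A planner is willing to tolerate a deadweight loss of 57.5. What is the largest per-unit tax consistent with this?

11.5

Competitive equilibrium: 31.5 − 0.65Q = 7 + 0.5Q → Q* = 21.3043, P* = 17.6522.
A tax t gives ΔQ = t/1.15 and wedge t, so DWL = t²/2.3.
t²/2.3 = 57.5 → t² = 132.25 → t = 11.5.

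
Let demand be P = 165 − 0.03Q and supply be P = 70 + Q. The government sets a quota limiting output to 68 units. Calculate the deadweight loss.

302.43

Competitive equilibrium: 165 − 0.03Q = 70 + Q → Q* = 92.233, P* = 162.233.
At Q = 68: demand price = 165 − 0.03·68 = 162.96; supply price = 70 + 1·68 = 138.
ΔQ = 92.233 − 68 = 24.233; wedge = 162.96 − 138 = 24.96.
Welfare loss = ½ × 24.233 × 24.96 = 302.43.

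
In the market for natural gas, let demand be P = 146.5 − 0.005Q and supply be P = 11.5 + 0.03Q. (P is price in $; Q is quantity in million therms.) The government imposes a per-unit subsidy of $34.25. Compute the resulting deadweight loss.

$16758.04 million

Competitive equilibrium: 146.5 − 0.005Q = 11.5 + 0.03Q → Q* = 3857.1429, P* = 127.2143.
The subsidy lowers effective supply by 34.25: P = 0.03Q − 22.75.
New quantity: 146.5 − 0.005Q = 0.03Q − 22.75 → Q' = 4835.7143.
Overproduction ΔQ = 4835.7143 − 3857.1429 = 978.5714; wedge = subsidy = 34.25.
The triangle = ½ × 978.5714 × 34.25 = $16758.04 million.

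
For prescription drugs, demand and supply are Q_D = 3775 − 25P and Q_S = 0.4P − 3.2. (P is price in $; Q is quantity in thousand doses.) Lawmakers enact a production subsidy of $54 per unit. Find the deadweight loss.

$574.02 thousand

In inverse form: demand P = 151 − 0.04Q, supply P = 8 + 2.5Q.
Competitive equilibrium: 151 − 0.04Q = 8 + 2.5Q → Q* = 56.2992, P* = 148.748.
The subsidy lowers effective supply by 54: P = 2.5Q − 46.
New quantity: 151 − 0.04Q = 2.5Q − 46 → Q' = 77.5591.
Overproduction ΔQ = 77.5591 − 56.2992 = 21.2599; wedge = subsidy = 54.
Welfare loss = ½ × 21.2599 × 54 = $574.02 thousand.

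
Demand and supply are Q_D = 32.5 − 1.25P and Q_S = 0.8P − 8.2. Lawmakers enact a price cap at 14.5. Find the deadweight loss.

18.80

In inverse form: demand P = 26 − 0.8Q, supply P = 10.25 + 1.25Q.
Competitive equilibrium: 26 − 0.8Q = 10.25 + 1.25Q → Q* = 7.6829, P* = 19.8537.
At the ceiling P = 14.5, quantity supplied = (14.5 − 10.25)/1.25 = 3.4.
Willingness to pay at Q' = 3.4: 26 − 0.8·3.4 = 23.28.
ΔQ = 7.6829 − 3.4 = 4.2829; wedge = 23.28 − 14.5 = 8.78.
The triangle = ½ × 4.2829 × 8.78 = 18.80.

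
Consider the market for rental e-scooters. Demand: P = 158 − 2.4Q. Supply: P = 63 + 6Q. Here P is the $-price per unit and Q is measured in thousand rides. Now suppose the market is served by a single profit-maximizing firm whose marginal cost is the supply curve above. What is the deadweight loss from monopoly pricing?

$26.53 thousand

Competitive equilibrium: 158 − 2.4Q = 63 + 6Q → Q* = 11.3095, P* = 130.8571.
Marginal revenue: MR = 158 − 4.8Q. Set MR = MC: 158 − 4.8Q = 63 + 6Q → Q_m = 8.7963.
Price P_m = 158 − 2.4·8.7963 = 136.8889; MC(Q_m) = 63 + 6·8.7963 = 115.7778.
Competitive Q* = 11.3095, so ΔQ = 2.5132; wedge = 136.8889 − 115.7778 = 21.1111.
Deadweight loss = ½ × 2.5132 × 21.1111 = $26.53 thousand.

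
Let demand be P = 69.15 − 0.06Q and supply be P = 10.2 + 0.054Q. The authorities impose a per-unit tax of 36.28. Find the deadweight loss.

5772.98

Competitive equilibrium: 69.15 − 0.06Q = 10.2 + 0.054Q → Q* = 517.1053, P* = 38.1237.
With the tax, the buyer price exceeds the seller price by 36.28: (69.15 − 0.06Q) − (10.2 + 0.054Q) = 36.28 → Q' = 198.8596.
ΔQ = 517.1053 − 198.8596 = 318.2457; the wedge equals the tax, 36.28.
DWL = ½ × 318.2457 × 36.28 = 5772.98.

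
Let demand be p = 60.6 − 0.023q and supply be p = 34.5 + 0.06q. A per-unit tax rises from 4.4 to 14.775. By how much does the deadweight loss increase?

1198.44

Competitive equilibrium: 60.6 − 0.023q = 34.5 + 0.06q → q* = 314.4578, p* = 53.3675.
For a per-unit tax t: Δq = t/0.083, so DWL = ½·t·(t/0.083) = t²/0.166.
At t = 4.4: DWL = 116.627. At t = 14.775: DWL = 1315.064.
Increase = 1315.064 − 116.627 = 1198.44.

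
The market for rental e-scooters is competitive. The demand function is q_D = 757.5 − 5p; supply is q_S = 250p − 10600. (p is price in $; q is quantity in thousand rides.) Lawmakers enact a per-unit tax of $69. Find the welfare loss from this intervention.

In inverse form: demand p = 151.5 − 0.2q, supply p = 42.4 + 0.004q.
Competitive equilibrium: 151.5 − 0.2q = 42.4 + 0.004q → q* = 534.8039, p* = 44.5392.
With the tax, the buyer price exceeds the seller price by 69: (151.5 − 0.2q) − (42.4 + 0.004q) = 69 → q' = 196.5686.
Δq = 534.8039 − 196.5686 = 338.2353; the wedge equals the tax, 69.
The triangle = ½ × 338.2353 × 69 = $11669.12 thousand.

$11669.12 thousand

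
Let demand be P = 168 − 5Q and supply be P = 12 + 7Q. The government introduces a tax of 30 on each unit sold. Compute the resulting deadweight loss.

Competitive equilibrium: 168 − 5Q = 12 + 7Q → Q* = 13, P* = 103.
With the tax, the buyer price exceeds the seller price by 30: (168 − 5Q) − (12 + 7Q) = 30 → Q' = 10.5.
ΔQ = 13 − 10.5 = 2.5; the wedge equals the tax, 30.
Deadweight loss = ½ × 2.5 × 30 = 37.50.

37.50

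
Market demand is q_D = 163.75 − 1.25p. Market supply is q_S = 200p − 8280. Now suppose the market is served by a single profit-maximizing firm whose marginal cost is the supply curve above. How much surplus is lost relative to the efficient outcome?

In inverse form: demand p = 131 − 0.8q, supply p = 41.4 + 0.005q.
Competitive equilibrium: 131 − 0.8q = 41.4 + 0.005q → q* = 111.30435, p* = 41.95652.
Marginal revenue: MR = 131 − 1.6q. Set MR = MC: 131 − 1.6q = 41.4 + 0.005q → q_m = 55.82555.
Price p_m = 131 − 0.8·55.82555 = 86.33956; MC(q_m) = 41.4 + 0.005·55.82555 = 41.67913.
Competitive q* = 111.30435, so Δq = 55.4788; wedge = 86.33956 − 41.67913 = 44.66043.
The triangle = ½ × 55.4788 × 44.66043 = 1238.85.

1238.85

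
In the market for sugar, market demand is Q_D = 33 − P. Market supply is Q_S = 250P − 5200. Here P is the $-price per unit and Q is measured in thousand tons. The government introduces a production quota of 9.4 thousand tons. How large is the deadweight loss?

In inverse form: demand P = 33 − Q, supply P = 20.8 + 0.004Q.
Competitive equilibrium: 33 − Q = 20.8 + 0.004Q → Q* = 12.1514, P* = 20.8486.
At Q = 9.4: demand price = 33 − 1·9.4 = 23.6; supply price = 20.8 + 0.004·9.4 = 20.8376.
ΔQ = 12.1514 − 9.4 = 2.7514; wedge = 23.6 − 20.8376 = 2.7624.
Welfare loss = ½ × 2.7514 × 2.7624 = $3.80 thousand.

$3.80 thousand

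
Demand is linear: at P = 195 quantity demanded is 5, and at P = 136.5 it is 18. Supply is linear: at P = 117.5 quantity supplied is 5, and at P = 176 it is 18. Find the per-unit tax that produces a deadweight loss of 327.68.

76.8

Demand slope = (136.5 − 195)/(18 − 5) = −4.5, so P = 217.5 − 4.5Q.
Supply slope = (176 − 117.5)/(18 − 5) = 4.5, so P = 95 + 4.5Q.
Competitive equilibrium: 217.5 − 4.5Q = 95 + 4.5Q → Q* = 13.6111, P* = 156.25.
A tax t gives ΔQ = t/9 and wedge t, so DWL = t²/18.
t²/18 = 327.68 → t² = 5898.24 → t = 76.8.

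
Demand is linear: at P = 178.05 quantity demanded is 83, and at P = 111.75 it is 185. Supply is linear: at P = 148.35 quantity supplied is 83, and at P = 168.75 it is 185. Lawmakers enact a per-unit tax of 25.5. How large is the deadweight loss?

382.50

Demand slope = (111.75 − 178.05)/(185 − 83) = −0.65, so P = 232 − 0.65Q.
Supply slope = (168.75 − 148.35)/(185 − 83) = 0.2, so P = 131.75 + 0.2Q.
Competitive equilibrium: 232 − 0.65Q = 131.75 + 0.2Q → Q* = 117.9412, P* = 155.3382.
With the tax, the buyer price exceeds the seller price by 25.5: (232 − 0.65Q) − (131.75 + 0.2Q) = 25.5 → Q' = 87.9412.
ΔQ = 117.9412 − 87.9412 = 30; the wedge equals the tax, 25.5.
Deadweight loss = ½ × 30 × 25.5 = 382.50.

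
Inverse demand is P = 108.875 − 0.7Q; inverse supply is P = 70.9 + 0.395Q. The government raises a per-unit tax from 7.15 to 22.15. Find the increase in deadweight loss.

200.68

Competitive equilibrium: 108.875 − 0.7Q = 70.9 + 0.395Q → Q* = 34.6804, P* = 84.5987.
For a per-unit tax t: ΔQ = t/1.095, so DWL = ½·t·(t/1.095) = t²/2.19.
At t = 7.15: DWL = 23.3436. At t = 22.15: DWL = 224.0285.
Increase = 224.0285 − 23.3436 = 200.68.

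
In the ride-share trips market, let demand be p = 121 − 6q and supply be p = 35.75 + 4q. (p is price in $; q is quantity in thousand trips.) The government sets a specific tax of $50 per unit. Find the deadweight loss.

Competitive equilibrium: 121 − 6q = 35.75 + 4q → q* = 8.525, p* = 69.85.
With the tax, the buyer price exceeds the seller price by 50: (121 − 6q) − (35.75 + 4q) = 50 → q' = 3.525.
Δq = 8.525 − 3.525 = 5; the wedge equals the tax, 50.
DWL = ½ × 5 × 50 = $125 thousand.

$125 thousand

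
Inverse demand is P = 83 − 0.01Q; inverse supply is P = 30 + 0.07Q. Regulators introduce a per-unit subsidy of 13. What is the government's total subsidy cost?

Competitive equilibrium: 83 − 0.01Q = 30 + 0.07Q → Q* = 662.5, P* = 76.375.
The subsidy lowers effective supply by 13: P = 17 + 0.07Q.
New quantity: 83 − 0.01Q = 17 + 0.07Q → Q' = 825.
Total subsidy cost = 13 × 825 = 10725.

10725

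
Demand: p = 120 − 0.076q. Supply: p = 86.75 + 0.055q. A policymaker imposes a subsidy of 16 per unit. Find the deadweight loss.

Competitive equilibrium: 120 − 0.076q = 86.75 + 0.055q → q* = 253.8168, p* = 100.7099.
The subsidy lowers effective supply by 16: p = 70.75 + 0.055q.
New quantity: 120 − 0.076q = 70.75 + 0.055q → q' = 375.9542.
Overproduction Δq = 375.9542 − 253.8168 = 122.1374; wedge = subsidy = 16.
Welfare loss = ½ × 122.1374 × 16 = 977.10.

977.10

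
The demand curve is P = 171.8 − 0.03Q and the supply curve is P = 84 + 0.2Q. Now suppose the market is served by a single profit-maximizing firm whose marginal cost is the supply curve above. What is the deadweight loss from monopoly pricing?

Competitive equilibrium: 171.8 − 0.03Q = 84 + 0.2Q → Q* = 381.7391, P* = 160.3478.
Marginal revenue: MR = 171.8 − 0.06Q. Set MR = MC: 171.8 − 0.06Q = 84 + 0.2Q → Q_m = 337.6923.
Price P_m = 171.8 − 0.03·337.6923 = 161.6692; MC(Q_m) = 84 + 0.2·337.6923 = 151.5385.
Competitive Q* = 381.7391, so ΔQ = 44.0468; wedge = 161.6692 − 151.5385 = 10.1307.
Deadweight loss = ½ × 44.0468 × 10.1307 = 223.11.

223.11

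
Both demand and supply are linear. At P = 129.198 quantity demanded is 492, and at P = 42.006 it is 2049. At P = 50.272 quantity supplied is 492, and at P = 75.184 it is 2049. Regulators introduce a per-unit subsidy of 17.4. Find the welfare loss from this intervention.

2102.50

Demand slope = (42.006 − 129.198)/(2049 − 492) = −0.056, so P = 156.75 − 0.056Q.
Supply slope = (75.184 − 50.272)/(2049 − 492) = 0.016, so P = 42.4 + 0.016Q.
Competitive equilibrium: 156.75 − 0.056Q = 42.4 + 0.016Q → Q* = 1588.1944, P* = 67.8111.
The subsidy lowers effective supply by 17.4: P = 25 + 0.016Q.
New quantity: 156.75 − 0.056Q = 25 + 0.016Q → Q' = 1829.8611.
Overproduction ΔQ = 1829.8611 − 1588.1944 = 241.6667; wedge = subsidy = 17.4.
Welfare loss = ½ × 241.6667 × 17.4 = 2102.50.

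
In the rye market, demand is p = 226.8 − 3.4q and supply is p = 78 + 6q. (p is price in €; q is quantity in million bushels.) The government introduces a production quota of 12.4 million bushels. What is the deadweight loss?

€55.29 million

Competitive equilibrium: 226.8 − 3.4q = 78 + 6q → q* = 15.8298, p* = 172.9787.
At q = 12.4: demand price = 226.8 − 3.4·12.4 = 184.64; supply price = 78 + 6·12.4 = 152.4.
Δq = 15.8298 − 12.4 = 3.4298; wedge = 184.64 − 152.4 = 32.24.
The triangle = ½ × 3.4298 × 32.24 = €55.29 million.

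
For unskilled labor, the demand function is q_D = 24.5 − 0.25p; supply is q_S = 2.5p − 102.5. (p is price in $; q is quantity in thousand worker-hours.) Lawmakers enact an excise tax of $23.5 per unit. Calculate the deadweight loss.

In inverse form: demand p = 98 − 4q, supply p = 41 + 0.4q.
Competitive equilibrium: 98 − 4q = 41 + 0.4q → q* = 12.9545, p* = 46.1818.
With the tax, the buyer price exceeds the seller price by 23.5: (98 − 4q) − (41 + 0.4q) = 23.5 → q' = 7.6136.
Δq = 12.9545 − 7.6136 = 5.3409; the wedge equals the tax, 23.5.
Deadweight loss = ½ × 5.3409 × 23.5 = $62.76 thousand.

$62.76 thousand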